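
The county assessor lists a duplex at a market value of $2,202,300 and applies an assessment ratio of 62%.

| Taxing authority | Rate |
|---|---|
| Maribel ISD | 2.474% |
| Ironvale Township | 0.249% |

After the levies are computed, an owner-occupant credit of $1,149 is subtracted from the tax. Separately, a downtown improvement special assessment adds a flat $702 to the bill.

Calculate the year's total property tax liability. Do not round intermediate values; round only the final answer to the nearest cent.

Assessed value = $2,202,300 × 0.62 = $1,365,426
Maribel ISD: $1,365,426 × 0.02474 = $33,780.63924
Ironvale Township: $1,365,426 × 0.00249 = $3,399.91074
Levies subtotal = $37,180.54998
After credit = $37,180.54998 − $1,149 = $36,031.54998
Total = $36,031.54998 + $702 = $36,733.54998

$36,733.55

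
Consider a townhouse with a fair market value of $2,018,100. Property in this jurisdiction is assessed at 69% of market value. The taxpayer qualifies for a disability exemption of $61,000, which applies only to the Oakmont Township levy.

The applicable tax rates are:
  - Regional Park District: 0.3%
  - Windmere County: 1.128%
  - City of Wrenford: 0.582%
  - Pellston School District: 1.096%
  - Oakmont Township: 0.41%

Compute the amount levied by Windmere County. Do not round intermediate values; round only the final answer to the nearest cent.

Assessed value = $2,018,100 × 0.69 = $1,392,489
Windmere County taxable value = $1,392,489 (exemption does not apply)
Windmere County levy = $1,392,489 × 0.01128 = $15,707.27592

$15,707.28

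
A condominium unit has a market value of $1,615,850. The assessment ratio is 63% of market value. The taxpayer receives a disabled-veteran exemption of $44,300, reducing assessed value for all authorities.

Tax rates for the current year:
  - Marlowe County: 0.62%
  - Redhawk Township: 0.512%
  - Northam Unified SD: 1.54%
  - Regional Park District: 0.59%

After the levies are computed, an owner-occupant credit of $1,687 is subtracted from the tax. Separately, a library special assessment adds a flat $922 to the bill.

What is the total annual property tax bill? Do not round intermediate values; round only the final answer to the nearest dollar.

$30,997

Assessed value = $1,615,850 × 0.63 = $1,017,985.5
Taxable value = $1,017,985.5 − $44,300 = $973,685.5
Marlowe County: $973,685.5 × 0.0062 = $6,036.8501
Redhawk Township: $973,685.5 × 0.00512 = $4,985.26976
Northam Unified SD: $973,685.5 × 0.0154 = $14,994.7567
Regional Park District: $973,685.5 × 0.0059 = $5,744.74445
Levies subtotal = $31,761.62101
After credit = $31,761.62101 − $1,687 = $30,074.62101
Total = $30,074.62101 + $922 = $30,996.62101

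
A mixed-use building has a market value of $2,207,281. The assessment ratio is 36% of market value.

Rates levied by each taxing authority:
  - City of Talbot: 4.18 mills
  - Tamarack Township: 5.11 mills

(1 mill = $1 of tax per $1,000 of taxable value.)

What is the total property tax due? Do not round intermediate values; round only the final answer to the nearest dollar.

$7,382

Assessed value = $2,207,281 × 0.36 = $794,621.16
City of Talbot: $794,621.16 × 0.00418 = $3,321.5164488
Tamarack Township: $794,621.16 × 0.00511 = $4,060.5141276
Total = $3,321.5164488 + $4,060.5141276 = $7,382.0305764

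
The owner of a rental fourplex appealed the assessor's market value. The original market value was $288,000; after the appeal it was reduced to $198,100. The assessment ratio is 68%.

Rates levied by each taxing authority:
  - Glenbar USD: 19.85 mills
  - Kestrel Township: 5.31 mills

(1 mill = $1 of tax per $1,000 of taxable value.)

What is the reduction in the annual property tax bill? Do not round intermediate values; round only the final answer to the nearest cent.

Old assessed value = $288,000 × 0.68 = $195,840
New assessed value = $198,100 × 0.68 = $134,708
Combined rate = 0.01985 + 0.00531 = 0.02516
Old tax = $195,840 × 0.02516 = $4,927.3344
New tax = $134,708 × 0.02516 = $3,389.25328
Reduction = $4,927.3344 − $3,389.25328 = $1,538.08112

$1,538.08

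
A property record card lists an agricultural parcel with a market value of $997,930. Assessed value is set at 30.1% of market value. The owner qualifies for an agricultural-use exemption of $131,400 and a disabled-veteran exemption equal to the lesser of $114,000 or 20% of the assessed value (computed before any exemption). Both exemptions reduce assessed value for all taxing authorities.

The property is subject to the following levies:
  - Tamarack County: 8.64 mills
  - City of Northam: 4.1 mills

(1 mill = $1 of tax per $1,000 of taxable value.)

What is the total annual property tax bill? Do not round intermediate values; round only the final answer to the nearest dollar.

$1,387

Assessed value = $997,930 × 0.301 = $300,376.93
Disabled-veteran exemption = min($114,000, 20% × $300,376.93) = min($114,000, $60,075.386) = $60,075.386 (percentage binds)
Taxable value = $300,376.93 − $131,400 − $60,075.386 = $108,901.544
Tamarack County: $108,901.544 × 0.00864 = $940.90934016
City of Northam: $108,901.544 × 0.0041 = $446.4963304
Total = $1,387.40567056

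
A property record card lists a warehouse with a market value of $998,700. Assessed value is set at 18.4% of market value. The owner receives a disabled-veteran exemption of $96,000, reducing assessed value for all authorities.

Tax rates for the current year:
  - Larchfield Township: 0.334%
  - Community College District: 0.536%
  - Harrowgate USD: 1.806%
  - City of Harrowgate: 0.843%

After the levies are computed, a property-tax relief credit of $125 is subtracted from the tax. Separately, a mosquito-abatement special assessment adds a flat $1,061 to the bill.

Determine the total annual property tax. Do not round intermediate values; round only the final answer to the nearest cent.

$4,024.30

Assessed value = $998,700 × 0.184 = $183,760.8
Taxable value = $183,760.8 − $96,000 = $87,760.8
Larchfield Township: $87,760.8 × 0.00334 = $293.121072
Community College District: $87,760.8 × 0.00536 = $470.397888
Harrowgate USD: $87,760.8 × 0.01806 = $1,584.960048
City of Harrowgate: $87,760.8 × 0.00843 = $739.823544
Levies subtotal = $3,088.302552
After credit = $3,088.302552 − $125 = $2,963.302552
Total = $2,963.302552 + $1,061 = $4,024.302552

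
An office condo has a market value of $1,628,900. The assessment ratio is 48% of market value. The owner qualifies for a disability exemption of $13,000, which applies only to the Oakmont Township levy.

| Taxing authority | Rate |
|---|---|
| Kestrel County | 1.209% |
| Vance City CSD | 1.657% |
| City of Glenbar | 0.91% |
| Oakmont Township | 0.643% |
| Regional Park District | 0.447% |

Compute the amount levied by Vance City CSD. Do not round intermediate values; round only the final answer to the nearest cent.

Assessed value = $1,628,900 × 0.48 = $781,872
Vance City CSD taxable value = $781,872 (exemption does not apply)
Vance City CSD levy = $781,872 × 0.01657 = $12,955.61904

$12,955.62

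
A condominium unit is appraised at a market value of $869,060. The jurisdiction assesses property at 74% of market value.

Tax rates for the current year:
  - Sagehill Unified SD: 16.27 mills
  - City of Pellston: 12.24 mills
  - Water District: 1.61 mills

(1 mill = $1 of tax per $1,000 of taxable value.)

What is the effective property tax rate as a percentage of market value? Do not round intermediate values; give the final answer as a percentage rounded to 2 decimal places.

2.23%

Assessed value = $869,060 × 0.74 = $643,104.4
Sagehill Unified SD: $643,104.4 × 0.01627 = $10,463.308588
City of Pellston: $643,104.4 × 0.01224 = $7,871.597856
Water District: $643,104.4 × 0.00161 = $1,035.398084
Total tax = $19,370.304528
Effective rate = $19,370.304528 ÷ $869,060 = 2.23% of market value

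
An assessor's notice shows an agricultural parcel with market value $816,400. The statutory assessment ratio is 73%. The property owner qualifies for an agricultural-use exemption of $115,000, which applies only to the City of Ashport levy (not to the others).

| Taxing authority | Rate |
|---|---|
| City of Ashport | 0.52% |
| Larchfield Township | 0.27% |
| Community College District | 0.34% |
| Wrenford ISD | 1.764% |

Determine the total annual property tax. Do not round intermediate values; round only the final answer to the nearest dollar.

$16,649

Assessed value = $816,400 × 0.73 = $595,972
City of Ashport: ($595,972 − $115,000) × 0.0052 = $480,972 × 0.0052 = $2,501.0544
Larchfield Township: $595,972 × 0.0027 = $1,609.1244
Community College District: $595,972 × 0.0034 = $2,026.3048
Wrenford ISD: $595,972 × 0.01764 = $10,512.94608
Total = $16,649.42968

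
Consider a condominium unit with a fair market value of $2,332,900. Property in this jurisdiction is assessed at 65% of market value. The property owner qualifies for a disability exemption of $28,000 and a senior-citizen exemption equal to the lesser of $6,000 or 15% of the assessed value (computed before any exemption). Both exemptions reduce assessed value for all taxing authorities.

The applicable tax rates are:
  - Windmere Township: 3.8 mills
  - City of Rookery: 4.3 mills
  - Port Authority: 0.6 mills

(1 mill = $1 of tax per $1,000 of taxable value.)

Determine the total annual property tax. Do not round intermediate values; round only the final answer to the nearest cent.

$12,896.75

Assessed value = $2,332,900 × 0.65 = $1,516,385
Senior-citizen exemption = min($6,000, 15% × $1,516,385) = min($6,000, $227,457.75) = $6,000 (dollar cap binds)
Taxable value = $1,516,385 − $28,000 − $6,000 = $1,482,385
Windmere Township: $1,482,385 × 0.0038 = $5,633.063
City of Rookery: $1,482,385 × 0.0043 = $6,374.2555
Port Authority: $1,482,385 × 0.0006 = $889.431
Total = $12,896.7495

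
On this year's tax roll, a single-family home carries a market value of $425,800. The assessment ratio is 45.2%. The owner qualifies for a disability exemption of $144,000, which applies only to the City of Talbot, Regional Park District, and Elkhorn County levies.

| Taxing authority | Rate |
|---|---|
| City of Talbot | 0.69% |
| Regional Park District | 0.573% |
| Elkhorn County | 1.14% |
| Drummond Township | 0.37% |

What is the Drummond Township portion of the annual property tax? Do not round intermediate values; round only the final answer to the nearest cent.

$712.11

Assessed value = $425,800 × 0.452 = $192,461.6
Drummond Township taxable value = $192,461.6 (exemption does not apply)
Drummond Township levy = $192,461.6 × 0.0037 = $712.10792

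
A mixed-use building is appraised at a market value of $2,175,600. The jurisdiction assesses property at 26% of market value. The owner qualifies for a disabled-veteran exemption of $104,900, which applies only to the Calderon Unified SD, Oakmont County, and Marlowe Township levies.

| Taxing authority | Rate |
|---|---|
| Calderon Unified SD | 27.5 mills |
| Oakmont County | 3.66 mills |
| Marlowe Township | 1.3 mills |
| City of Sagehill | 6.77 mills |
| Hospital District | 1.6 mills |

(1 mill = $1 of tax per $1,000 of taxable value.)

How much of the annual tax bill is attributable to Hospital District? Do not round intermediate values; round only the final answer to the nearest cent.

Assessed value = $2,175,600 × 0.26 = $565,656
Hospital District taxable value = $565,656 (exemption does not apply)
Hospital District levy = $565,656 × 0.0016 = $905.0496

$905.05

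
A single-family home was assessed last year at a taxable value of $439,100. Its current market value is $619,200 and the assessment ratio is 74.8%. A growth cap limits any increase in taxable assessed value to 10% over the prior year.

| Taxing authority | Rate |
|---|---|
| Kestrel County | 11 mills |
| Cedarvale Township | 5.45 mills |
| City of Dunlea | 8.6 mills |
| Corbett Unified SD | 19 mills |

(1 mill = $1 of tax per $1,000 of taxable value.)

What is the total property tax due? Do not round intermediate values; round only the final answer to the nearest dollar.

Uncapped assessed value = $619,200 × 0.748 = $463,161.6
Cap limit = $439,100 × 1.1 = $483,010
Taxable assessed value = min($463,161.6, $483,010) = $463,161.6 (cap does not bind)
Kestrel County: $463,161.6 × 0.011 = $5,094.7776
Cedarvale Township: $463,161.6 × 0.00545 = $2,524.23072
City of Dunlea: $463,161.6 × 0.0086 = $3,983.18976
Corbett Unified SD: $463,161.6 × 0.019 = $8,800.0704
Total = $20,402.26848

$20,402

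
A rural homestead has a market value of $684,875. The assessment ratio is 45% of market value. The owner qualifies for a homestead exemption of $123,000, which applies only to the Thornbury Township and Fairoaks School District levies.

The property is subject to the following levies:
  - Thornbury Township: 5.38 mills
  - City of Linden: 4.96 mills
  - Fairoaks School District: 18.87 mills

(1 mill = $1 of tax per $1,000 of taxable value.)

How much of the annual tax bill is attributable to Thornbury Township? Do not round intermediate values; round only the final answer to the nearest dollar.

Assessed value = $684,875 × 0.45 = $308,193.75
Thornbury Township taxable value = $308,193.75 − $123,000 = $185,193.75
Thornbury Township levy = $185,193.75 × 0.00538 = $996.342375

$996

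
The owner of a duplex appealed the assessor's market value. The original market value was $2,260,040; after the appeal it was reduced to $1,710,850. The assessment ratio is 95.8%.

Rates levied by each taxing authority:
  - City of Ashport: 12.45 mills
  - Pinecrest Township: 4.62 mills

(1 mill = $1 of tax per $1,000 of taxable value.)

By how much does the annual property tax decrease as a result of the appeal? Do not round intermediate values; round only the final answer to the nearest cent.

$8,980.94

Old assessed value = $2,260,040 × 0.958 = $2,165,118.32
New assessed value = $1,710,850 × 0.958 = $1,638,994.3
Combined rate = 0.01245 + 0.00462 = 0.01707
Old tax = $2,165,118.32 × 0.01707 = $36,958.5697224
New tax = $1,638,994.3 × 0.01707 = $27,977.632701
Reduction = $36,958.5697224 − $27,977.632701 = $8,980.9370214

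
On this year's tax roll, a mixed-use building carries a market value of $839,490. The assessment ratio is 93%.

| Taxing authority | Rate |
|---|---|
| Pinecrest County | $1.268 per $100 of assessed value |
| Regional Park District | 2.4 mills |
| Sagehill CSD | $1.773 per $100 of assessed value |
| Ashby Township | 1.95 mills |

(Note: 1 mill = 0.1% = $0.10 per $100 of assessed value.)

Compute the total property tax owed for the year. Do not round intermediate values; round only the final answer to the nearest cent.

Assessed value = $839,490 × 0.93 = $780,725.7
Pinecrest County: $780,725.7 × 0.01268 = $9,899.601876
Regional Park District: $780,725.7 × 0.0024 = $1,873.74168
Sagehill CSD: $780,725.7 × 0.01773 = $13,842.266661
Ashby Township: $780,725.7 × 0.00195 = $1,522.415115
Total = $27,138.025332

$27,138.03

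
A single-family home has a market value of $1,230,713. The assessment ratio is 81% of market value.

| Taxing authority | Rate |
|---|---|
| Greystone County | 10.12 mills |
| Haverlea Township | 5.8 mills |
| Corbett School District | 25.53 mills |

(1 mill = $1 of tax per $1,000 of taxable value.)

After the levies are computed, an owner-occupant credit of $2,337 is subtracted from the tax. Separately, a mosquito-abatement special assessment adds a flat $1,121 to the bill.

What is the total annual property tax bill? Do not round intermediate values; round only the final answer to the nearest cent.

$40,104.57

Assessed value = $1,230,713 × 0.81 = $996,877.53
Greystone County: $996,877.53 × 0.01012 = $10,088.4006036
Haverlea Township: $996,877.53 × 0.0058 = $5,781.889674
Corbett School District: $996,877.53 × 0.02553 = $25,450.2833409
Levies subtotal = $41,320.5736185
After credit = $41,320.5736185 − $2,337 = $38,983.5736185
Total = $38,983.5736185 + $1,121 = $40,104.5736185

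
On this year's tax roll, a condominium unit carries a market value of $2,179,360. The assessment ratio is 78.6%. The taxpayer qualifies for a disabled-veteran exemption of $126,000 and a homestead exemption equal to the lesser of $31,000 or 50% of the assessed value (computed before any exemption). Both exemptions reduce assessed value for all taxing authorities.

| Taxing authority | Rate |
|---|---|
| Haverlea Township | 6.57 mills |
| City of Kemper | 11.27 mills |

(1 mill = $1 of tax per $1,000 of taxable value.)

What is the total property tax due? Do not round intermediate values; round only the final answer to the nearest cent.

Assessed value = $2,179,360 × 0.786 = $1,712,976.96
Homestead exemption = min($31,000, 50% × $1,712,976.96) = min($31,000, $856,488.48) = $31,000 (dollar cap binds)
Taxable value = $1,712,976.96 − $126,000 − $31,000 = $1,555,976.96
Haverlea Township: $1,555,976.96 × 0.00657 = $10,222.7686272
City of Kemper: $1,555,976.96 × 0.01127 = $17,535.8603392
Total = $27,758.6289664

$27,758.63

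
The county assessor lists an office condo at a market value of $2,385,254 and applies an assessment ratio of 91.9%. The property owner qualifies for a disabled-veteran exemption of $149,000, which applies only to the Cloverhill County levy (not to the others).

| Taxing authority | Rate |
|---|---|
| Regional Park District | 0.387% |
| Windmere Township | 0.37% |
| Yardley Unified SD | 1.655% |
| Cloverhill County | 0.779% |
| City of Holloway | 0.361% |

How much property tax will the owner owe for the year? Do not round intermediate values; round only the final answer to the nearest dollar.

Assessed value = $2,385,254 × 0.919 = $2,192,048.426
Regional Park District: $2,192,048.426 × 0.00387 = $8,483.22740862
Windmere Township: $2,192,048.426 × 0.0037 = $8,110.5791762
Yardley Unified SD: $2,192,048.426 × 0.01655 = $36,278.4014503
Cloverhill County: ($2,192,048.426 − $149,000) × 0.00779 = $2,043,048.426 × 0.00779 = $15,915.34723854
City of Holloway: $2,192,048.426 × 0.00361 = $7,913.29481786
Total = $76,700.85009152

$76,701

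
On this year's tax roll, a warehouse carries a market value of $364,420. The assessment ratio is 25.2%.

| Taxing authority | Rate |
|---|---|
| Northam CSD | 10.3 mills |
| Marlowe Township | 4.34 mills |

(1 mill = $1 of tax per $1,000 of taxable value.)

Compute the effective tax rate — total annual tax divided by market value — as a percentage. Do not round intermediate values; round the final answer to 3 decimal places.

Assessed value = $364,420 × 0.252 = $91,833.84
Northam CSD: $91,833.84 × 0.0103 = $945.888552
Marlowe Township: $91,833.84 × 0.00434 = $398.5588656
Total tax = $1,344.4474176
Effective rate = $1,344.4474176 ÷ $364,420 = 0.369% of market value

0.369%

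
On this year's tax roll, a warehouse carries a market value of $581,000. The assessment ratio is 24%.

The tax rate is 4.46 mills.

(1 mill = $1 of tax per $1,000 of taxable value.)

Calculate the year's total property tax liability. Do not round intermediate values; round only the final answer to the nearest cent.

Assessed value = $581,000 × 0.24 = $139,440
Tax = $139,440 × 0.00446 = $621.9024

$621.90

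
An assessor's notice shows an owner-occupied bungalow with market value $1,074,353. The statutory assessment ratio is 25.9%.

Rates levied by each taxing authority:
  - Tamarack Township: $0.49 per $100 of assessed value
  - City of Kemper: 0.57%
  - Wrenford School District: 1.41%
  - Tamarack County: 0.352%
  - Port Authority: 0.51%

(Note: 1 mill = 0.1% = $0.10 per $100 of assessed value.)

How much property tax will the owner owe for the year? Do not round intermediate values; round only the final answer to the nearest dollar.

Assessed value = $1,074,353 × 0.259 = $278,257.427
Tamarack Township: $278,257.427 × 0.0049 = $1,363.4613923
City of Kemper: $278,257.427 × 0.0057 = $1,586.0673339
Wrenford School District: $278,257.427 × 0.0141 = $3,923.4297207
Tamarack County: $278,257.427 × 0.00352 = $979.46614304
Port Authority: $278,257.427 × 0.0051 = $1,419.1128777
Total = $9,271.53746764

$9,272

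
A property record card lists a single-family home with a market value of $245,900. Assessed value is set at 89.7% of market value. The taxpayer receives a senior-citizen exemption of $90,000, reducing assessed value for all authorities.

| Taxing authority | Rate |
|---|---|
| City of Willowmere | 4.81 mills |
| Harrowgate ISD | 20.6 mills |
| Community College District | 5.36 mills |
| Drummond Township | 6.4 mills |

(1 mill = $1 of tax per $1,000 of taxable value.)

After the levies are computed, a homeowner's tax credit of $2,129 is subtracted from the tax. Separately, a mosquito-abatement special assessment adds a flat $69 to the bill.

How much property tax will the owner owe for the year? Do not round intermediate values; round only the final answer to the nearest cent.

Assessed value = $245,900 × 0.897 = $220,572.3
Taxable value = $220,572.3 − $90,000 = $130,572.3
City of Willowmere: $130,572.3 × 0.00481 = $628.052763
Harrowgate ISD: $130,572.3 × 0.0206 = $2,689.78938
Community College District: $130,572.3 × 0.00536 = $699.867528
Drummond Township: $130,572.3 × 0.0064 = $835.66272
Levies subtotal = $4,853.372391
After credit = $4,853.372391 − $2,129 = $2,724.372391
Total = $2,724.372391 + $69 = $2,793.372391

$2,793.37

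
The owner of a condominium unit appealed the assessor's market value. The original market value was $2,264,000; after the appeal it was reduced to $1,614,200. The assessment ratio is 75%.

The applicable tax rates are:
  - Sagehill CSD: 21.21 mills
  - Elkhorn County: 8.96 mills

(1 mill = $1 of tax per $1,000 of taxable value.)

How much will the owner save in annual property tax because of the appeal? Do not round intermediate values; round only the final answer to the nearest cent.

Old assessed value = $2,264,000 × 0.75 = $1,698,000
New assessed value = $1,614,200 × 0.75 = $1,210,650
Combined rate = 0.02121 + 0.00896 = 0.03017
Old tax = $1,698,000 × 0.03017 = $51,228.66
New tax = $1,210,650 × 0.03017 = $36,525.3105
Reduction = $51,228.66 − $36,525.3105 = $14,703.3495

$14,703.35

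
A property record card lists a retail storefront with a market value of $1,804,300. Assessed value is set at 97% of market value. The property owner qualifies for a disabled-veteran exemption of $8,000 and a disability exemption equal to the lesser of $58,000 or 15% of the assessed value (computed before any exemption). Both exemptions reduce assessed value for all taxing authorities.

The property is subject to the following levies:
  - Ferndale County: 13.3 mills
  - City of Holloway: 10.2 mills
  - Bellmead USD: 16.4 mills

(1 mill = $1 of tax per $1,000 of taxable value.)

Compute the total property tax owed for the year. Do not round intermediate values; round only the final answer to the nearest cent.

$67,198.42

Assessed value = $1,804,300 × 0.97 = $1,750,171
Disability exemption = min($58,000, 15% × $1,750,171) = min($58,000, $262,525.65) = $58,000 (dollar cap binds)
Taxable value = $1,750,171 − $8,000 − $58,000 = $1,684,171
Ferndale County: $1,684,171 × 0.0133 = $22,399.4743
City of Holloway: $1,684,171 × 0.0102 = $17,178.5442
Bellmead USD: $1,684,171 × 0.0164 = $27,620.4044
Total = $67,198.4229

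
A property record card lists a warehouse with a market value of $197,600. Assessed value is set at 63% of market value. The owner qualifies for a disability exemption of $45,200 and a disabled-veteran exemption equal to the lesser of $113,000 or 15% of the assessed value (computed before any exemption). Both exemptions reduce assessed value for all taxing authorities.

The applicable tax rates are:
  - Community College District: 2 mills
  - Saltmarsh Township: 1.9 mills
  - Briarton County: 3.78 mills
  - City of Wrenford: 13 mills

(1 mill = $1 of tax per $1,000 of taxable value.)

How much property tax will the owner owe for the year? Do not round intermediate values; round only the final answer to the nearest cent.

Assessed value = $197,600 × 0.63 = $124,488
Disabled-veteran exemption = min($113,000, 15% × $124,488) = min($113,000, $18,673.2) = $18,673.2 (percentage binds)
Taxable value = $124,488 − $45,200 − $18,673.2 = $60,614.8
Community College District: $60,614.8 × 0.002 = $121.2296
Saltmarsh Township: $60,614.8 × 0.0019 = $115.16812
Briarton County: $60,614.8 × 0.00378 = $229.123944
City of Wrenford: $60,614.8 × 0.013 = $787.9924
Total = $1,253.514064

$1,253.51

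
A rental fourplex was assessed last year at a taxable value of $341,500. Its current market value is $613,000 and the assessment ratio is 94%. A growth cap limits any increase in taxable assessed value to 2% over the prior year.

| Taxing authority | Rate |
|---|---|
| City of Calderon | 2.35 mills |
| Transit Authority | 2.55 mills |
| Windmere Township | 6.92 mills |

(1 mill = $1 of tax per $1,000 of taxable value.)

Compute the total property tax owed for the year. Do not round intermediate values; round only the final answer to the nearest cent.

$4,117.26

Uncapped assessed value = $613,000 × 0.94 = $576,220
Cap limit = $341,500 × 1.02 = $348,330
Taxable assessed value = min($576,220, $348,330) = $348,330 (cap binds)
City of Calderon: $348,330 × 0.00235 = $818.5755
Transit Authority: $348,330 × 0.00255 = $888.2415
Windmere Township: $348,330 × 0.00692 = $2,410.4436
Total = $4,117.2606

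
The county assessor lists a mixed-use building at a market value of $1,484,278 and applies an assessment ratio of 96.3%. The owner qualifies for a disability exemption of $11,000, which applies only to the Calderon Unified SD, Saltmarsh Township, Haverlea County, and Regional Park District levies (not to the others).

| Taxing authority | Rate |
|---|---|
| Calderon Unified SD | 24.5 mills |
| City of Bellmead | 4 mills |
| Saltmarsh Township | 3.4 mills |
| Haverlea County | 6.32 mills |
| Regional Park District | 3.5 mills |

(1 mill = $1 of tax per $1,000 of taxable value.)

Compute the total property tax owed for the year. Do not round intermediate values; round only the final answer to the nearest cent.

Assessed value = $1,484,278 × 0.963 = $1,429,359.714
Calderon Unified SD: ($1,429,359.714 − $11,000) × 0.0245 = $1,418,359.714 × 0.0245 = $34,749.812993
City of Bellmead: $1,429,359.714 × 0.004 = $5,717.438856
Saltmarsh Township: ($1,429,359.714 − $11,000) × 0.0034 = $1,418,359.714 × 0.0034 = $4,822.4230276
Haverlea County: ($1,429,359.714 − $11,000) × 0.00632 = $1,418,359.714 × 0.00632 = $8,964.03339248
Regional Park District: ($1,429,359.714 − $11,000) × 0.0035 = $1,418,359.714 × 0.0035 = $4,964.258999
Total = $59,217.96726808

$59,217.97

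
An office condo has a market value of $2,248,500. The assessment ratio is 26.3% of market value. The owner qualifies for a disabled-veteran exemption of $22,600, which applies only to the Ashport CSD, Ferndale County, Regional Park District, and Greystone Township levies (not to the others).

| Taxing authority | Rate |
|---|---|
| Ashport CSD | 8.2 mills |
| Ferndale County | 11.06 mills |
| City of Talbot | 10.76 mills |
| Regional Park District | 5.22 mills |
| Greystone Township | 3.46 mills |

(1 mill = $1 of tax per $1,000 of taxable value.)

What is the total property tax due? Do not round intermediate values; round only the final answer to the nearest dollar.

$22,254

Assessed value = $2,248,500 × 0.263 = $591,355.5
Ashport CSD: ($591,355.5 − $22,600) × 0.0082 = $568,755.5 × 0.0082 = $4,663.7951
Ferndale County: ($591,355.5 − $22,600) × 0.01106 = $568,755.5 × 0.01106 = $6,290.43583
City of Talbot: $591,355.5 × 0.01076 = $6,362.98518
Regional Park District: ($591,355.5 − $22,600) × 0.00522 = $568,755.5 × 0.00522 = $2,968.90371
Greystone Township: ($591,355.5 − $22,600) × 0.00346 = $568,755.5 × 0.00346 = $1,967.89403
Total = $22,254.01385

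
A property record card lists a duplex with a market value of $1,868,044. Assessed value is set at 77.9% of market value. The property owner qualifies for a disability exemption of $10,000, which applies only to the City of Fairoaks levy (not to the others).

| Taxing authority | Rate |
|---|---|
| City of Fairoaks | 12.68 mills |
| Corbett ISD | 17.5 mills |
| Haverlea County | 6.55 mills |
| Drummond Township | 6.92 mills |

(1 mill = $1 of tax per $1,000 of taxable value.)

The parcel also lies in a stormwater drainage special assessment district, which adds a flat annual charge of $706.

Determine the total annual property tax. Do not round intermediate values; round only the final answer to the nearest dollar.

$64,099

Assessed value = $1,868,044 × 0.779 = $1,455,206.276
City of Fairoaks: ($1,455,206.276 − $10,000) × 0.01268 = $1,445,206.276 × 0.01268 = $18,325.21557968
Corbett ISD: $1,455,206.276 × 0.0175 = $25,466.10983
Haverlea County: $1,455,206.276 × 0.00655 = $9,531.6011078
Drummond Township: $1,455,206.276 × 0.00692 = $10,070.02742992
Levies subtotal = $63,392.9539474
Total = $63,392.9539474 + $706 = $64,098.9539474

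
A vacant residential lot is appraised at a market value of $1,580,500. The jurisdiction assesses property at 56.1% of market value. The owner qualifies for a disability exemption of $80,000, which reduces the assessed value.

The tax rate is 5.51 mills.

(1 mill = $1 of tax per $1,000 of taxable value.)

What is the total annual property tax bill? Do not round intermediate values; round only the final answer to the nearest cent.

Assessed value = $1,580,500 × 0.561 = $886,660.5
Taxable value = $886,660.5 − $80,000 = $806,660.5
Tax = $806,660.5 × 0.00551 = $4,444.699355

$4,444.70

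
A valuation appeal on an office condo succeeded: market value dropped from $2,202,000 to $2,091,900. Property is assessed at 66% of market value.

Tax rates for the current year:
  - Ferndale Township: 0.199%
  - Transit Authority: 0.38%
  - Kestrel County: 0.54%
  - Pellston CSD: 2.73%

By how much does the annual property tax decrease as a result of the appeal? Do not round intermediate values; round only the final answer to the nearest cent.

$2,796.91

Old assessed value = $2,202,000 × 0.66 = $1,453,320
New assessed value = $2,091,900 × 0.66 = $1,380,654
Combined rate = 0.00199 + 0.0038 + 0.0054 + 0.0273 = 0.03849
Old tax = $1,453,320 × 0.03849 = $55,938.2868
New tax = $1,380,654 × 0.03849 = $53,141.37246
Reduction = $55,938.2868 − $53,141.37246 = $2,796.91434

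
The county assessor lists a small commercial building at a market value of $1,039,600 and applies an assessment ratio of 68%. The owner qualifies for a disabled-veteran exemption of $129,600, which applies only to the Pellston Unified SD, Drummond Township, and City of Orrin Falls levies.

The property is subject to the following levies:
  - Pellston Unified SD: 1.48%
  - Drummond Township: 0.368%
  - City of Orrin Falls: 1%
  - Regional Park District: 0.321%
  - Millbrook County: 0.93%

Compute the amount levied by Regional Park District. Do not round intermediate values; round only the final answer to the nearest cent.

$2,269.24

Assessed value = $1,039,600 × 0.68 = $706,928
Regional Park District taxable value = $706,928 (exemption does not apply)
Regional Park District levy = $706,928 × 0.00321 = $2,269.23888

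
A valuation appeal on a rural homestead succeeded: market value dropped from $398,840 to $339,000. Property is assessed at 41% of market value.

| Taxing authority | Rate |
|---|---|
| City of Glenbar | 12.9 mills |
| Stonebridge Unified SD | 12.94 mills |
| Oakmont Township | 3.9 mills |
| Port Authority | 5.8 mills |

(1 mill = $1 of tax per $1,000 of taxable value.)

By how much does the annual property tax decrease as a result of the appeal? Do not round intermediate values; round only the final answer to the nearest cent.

Old assessed value = $398,840 × 0.41 = $163,524.4
New assessed value = $339,000 × 0.41 = $138,990
Combined rate = 0.0129 + 0.01294 + 0.0039 + 0.0058 = 0.03554
Old tax = $163,524.4 × 0.03554 = $5,811.657176
New tax = $138,990 × 0.03554 = $4,939.7046
Reduction = $5,811.657176 − $4,939.7046 = $871.952576

$871.95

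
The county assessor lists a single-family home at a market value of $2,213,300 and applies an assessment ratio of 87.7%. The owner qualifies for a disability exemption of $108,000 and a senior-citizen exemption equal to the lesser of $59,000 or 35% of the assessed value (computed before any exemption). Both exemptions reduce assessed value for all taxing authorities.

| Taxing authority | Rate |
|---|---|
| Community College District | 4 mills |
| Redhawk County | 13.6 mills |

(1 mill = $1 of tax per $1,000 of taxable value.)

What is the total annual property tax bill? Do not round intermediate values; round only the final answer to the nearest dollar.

$31,224

Assessed value = $2,213,300 × 0.877 = $1,941,064.1
Senior-citizen exemption = min($59,000, 35% × $1,941,064.1) = min($59,000, $679,372.435) = $59,000 (dollar cap binds)
Taxable value = $1,941,064.1 − $108,000 − $59,000 = $1,774,064.1
Community College District: $1,774,064.1 × 0.004 = $7,096.2564
Redhawk County: $1,774,064.1 × 0.0136 = $24,127.27176
Total = $31,223.52816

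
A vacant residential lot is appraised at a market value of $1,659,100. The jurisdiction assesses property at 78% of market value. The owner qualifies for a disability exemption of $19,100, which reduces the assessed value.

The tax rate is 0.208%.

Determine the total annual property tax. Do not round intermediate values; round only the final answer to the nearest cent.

$2,652.00

Assessed value = $1,659,100 × 0.78 = $1,294,098
Taxable value = $1,294,098 − $19,100 = $1,274,998
Tax = $1,274,998 × 0.00208 = $2,651.99584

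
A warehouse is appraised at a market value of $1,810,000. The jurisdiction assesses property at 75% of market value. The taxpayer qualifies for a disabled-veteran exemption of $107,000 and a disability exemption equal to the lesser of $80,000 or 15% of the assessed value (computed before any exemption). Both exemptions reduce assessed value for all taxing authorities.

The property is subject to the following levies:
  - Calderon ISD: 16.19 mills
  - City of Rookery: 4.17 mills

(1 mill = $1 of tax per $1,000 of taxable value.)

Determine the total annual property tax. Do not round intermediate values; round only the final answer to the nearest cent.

Assessed value = $1,810,000 × 0.75 = $1,357,500
Disability exemption = min($80,000, 15% × $1,357,500) = min($80,000, $203,625) = $80,000 (dollar cap binds)
Taxable value = $1,357,500 − $107,000 − $80,000 = $1,170,500
Calderon ISD: $1,170,500 × 0.01619 = $18,950.395
City of Rookery: $1,170,500 × 0.00417 = $4,880.985
Total = $23,831.38

$23,831.38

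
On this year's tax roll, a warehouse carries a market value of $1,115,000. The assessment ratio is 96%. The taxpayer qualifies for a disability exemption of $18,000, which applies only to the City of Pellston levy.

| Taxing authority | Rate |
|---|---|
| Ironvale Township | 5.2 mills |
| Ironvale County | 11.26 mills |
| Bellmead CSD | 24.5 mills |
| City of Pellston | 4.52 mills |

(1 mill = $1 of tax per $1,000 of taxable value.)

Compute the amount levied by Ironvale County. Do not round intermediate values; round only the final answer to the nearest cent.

Assessed value = $1,115,000 × 0.96 = $1,070,400
Ironvale County taxable value = $1,070,400 (exemption does not apply)
Ironvale County levy = $1,070,400 × 0.01126 = $12,052.704

$12,052.70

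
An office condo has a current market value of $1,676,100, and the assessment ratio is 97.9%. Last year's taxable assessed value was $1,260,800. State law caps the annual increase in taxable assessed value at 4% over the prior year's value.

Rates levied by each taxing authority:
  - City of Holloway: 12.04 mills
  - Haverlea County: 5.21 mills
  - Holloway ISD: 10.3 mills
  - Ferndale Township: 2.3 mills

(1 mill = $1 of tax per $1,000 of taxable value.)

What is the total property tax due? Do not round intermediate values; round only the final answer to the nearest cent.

Uncapped assessed value = $1,676,100 × 0.979 = $1,640,901.9
Cap limit = $1,260,800 × 1.04 = $1,311,232
Taxable assessed value = min($1,640,901.9, $1,311,232) = $1,311,232 (cap binds)
City of Holloway: $1,311,232 × 0.01204 = $15,787.23328
Haverlea County: $1,311,232 × 0.00521 = $6,831.51872
Holloway ISD: $1,311,232 × 0.0103 = $13,505.6896
Ferndale Township: $1,311,232 × 0.0023 = $3,015.8336
Total = $39,140.2752

$39,140.28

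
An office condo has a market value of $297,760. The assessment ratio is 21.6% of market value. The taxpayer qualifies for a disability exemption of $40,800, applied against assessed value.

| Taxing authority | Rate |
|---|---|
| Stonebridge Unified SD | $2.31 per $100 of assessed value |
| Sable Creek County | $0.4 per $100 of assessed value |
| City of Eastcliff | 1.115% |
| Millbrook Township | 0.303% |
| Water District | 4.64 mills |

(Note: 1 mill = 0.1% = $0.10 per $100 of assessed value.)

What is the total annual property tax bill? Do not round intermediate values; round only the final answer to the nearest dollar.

$1,080

Assessed value = $297,760 × 0.216 = $64,316.16
Taxable value = $64,316.16 − $40,800 = $23,516.16
Stonebridge Unified SD: $23,516.16 × 0.0231 = $543.223296
Sable Creek County: $23,516.16 × 0.004 = $94.06464
City of Eastcliff: $23,516.16 × 0.01115 = $262.205184
Millbrook Township: $23,516.16 × 0.00303 = $71.2539648
Water District: $23,516.16 × 0.00464 = $109.1149824
Total = $1,079.8620672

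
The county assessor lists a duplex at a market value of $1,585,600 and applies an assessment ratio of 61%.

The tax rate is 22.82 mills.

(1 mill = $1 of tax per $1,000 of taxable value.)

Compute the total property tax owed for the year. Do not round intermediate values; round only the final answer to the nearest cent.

$22,071.87

Assessed value = $1,585,600 × 0.61 = $967,216
Tax = $967,216 × 0.02282 = $22,071.86912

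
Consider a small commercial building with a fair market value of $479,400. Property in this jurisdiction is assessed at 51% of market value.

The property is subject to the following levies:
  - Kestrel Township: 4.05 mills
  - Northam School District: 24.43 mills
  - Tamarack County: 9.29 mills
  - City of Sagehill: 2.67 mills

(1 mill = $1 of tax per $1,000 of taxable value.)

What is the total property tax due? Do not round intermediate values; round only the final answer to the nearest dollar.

$9,887

Assessed value = $479,400 × 0.51 = $244,494
Kestrel Township: $244,494 × 0.00405 = $990.2007
Northam School District: $244,494 × 0.02443 = $5,972.98842
Tamarack County: $244,494 × 0.00929 = $2,271.34926
City of Sagehill: $244,494 × 0.00267 = $652.79898
Total = $990.2007 + $5,972.98842 + $2,271.34926 + $652.79898 = $9,887.33736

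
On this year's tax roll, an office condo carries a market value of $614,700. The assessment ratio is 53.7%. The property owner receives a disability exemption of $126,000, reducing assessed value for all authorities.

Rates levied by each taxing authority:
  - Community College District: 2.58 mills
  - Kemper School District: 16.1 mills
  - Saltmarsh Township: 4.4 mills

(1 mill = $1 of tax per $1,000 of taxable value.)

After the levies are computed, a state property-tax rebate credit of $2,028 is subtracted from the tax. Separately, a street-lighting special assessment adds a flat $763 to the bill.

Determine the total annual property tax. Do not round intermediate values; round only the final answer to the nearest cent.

Assessed value = $614,700 × 0.537 = $330,093.9
Taxable value = $330,093.9 − $126,000 = $204,093.9
Community College District: $204,093.9 × 0.00258 = $526.562262
Kemper School District: $204,093.9 × 0.0161 = $3,285.91179
Saltmarsh Township: $204,093.9 × 0.0044 = $898.01316
Levies subtotal = $4,710.487212
After credit = $4,710.487212 − $2,028 = $2,682.487212
Total = $2,682.487212 + $763 = $3,445.487212

$3,445.49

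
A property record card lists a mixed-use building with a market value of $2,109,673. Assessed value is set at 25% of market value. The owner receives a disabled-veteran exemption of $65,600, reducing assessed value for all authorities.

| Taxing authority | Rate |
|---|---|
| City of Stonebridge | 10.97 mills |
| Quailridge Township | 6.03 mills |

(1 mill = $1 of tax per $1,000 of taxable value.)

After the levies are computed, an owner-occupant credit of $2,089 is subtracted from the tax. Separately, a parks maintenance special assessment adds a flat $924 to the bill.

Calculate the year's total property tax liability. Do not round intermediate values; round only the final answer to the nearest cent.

$6,685.91

Assessed value = $2,109,673 × 0.25 = $527,418.25
Taxable value = $527,418.25 − $65,600 = $461,818.25
City of Stonebridge: $461,818.25 × 0.01097 = $5,066.1462025
Quailridge Township: $461,818.25 × 0.00603 = $2,784.7640475
Levies subtotal = $7,850.91025
After credit = $7,850.91025 − $2,089 = $5,761.91025
Total = $5,761.91025 + $924 = $6,685.91025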